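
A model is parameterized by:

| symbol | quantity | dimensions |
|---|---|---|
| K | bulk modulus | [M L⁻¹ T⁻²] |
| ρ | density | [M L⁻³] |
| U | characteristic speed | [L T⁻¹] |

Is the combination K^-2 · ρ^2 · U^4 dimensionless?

Sum the exponent of each base dimension across the product:
  M: −2·[K]_M + 2·[ρ]_M + 4·[U]_M = −2·(1) + 2·(1) + 4·(0) = 0
  L: −2·[K]_L + 2·[ρ]_L + 4·[U]_L = −2·(-1) + 2·(-3) + 4·(1) = 0
  T: −2·[K]_T + 2·[ρ]_T + 4·[U]_T = −2·(-2) + 2·(0) + 4·(-1) = 0
  Θ: −2·[K]_Θ + 2·[ρ]_Θ + 4·[U]_Θ = −2·(0) + 2·(0) + 4·(0) = 0
All base exponents vanish — dimensionless.

yes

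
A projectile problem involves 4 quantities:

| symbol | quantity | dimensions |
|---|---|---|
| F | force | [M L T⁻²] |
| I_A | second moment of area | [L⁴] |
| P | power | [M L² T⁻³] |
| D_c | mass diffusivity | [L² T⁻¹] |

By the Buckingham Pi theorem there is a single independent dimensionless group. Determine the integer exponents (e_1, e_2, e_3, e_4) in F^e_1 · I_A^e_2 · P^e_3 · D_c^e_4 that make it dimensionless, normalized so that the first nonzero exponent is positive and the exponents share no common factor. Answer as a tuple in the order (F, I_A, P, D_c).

M: e_1·(1) + e_2·(0) + e_3·(1) + e_4·(0) = 0
L: e_1·(1) + e_2·(4) + e_3·(2) + e_4·(2) = 0
T: e_1·(-2) + e_2·(0) + e_3·(-3) + e_4·(-1) = 0
Solving this homogeneous linear system for the smallest-integer solution (first nonzero entry positive) gives (4, -1, -4, 4).

(4, -1, -4, 4)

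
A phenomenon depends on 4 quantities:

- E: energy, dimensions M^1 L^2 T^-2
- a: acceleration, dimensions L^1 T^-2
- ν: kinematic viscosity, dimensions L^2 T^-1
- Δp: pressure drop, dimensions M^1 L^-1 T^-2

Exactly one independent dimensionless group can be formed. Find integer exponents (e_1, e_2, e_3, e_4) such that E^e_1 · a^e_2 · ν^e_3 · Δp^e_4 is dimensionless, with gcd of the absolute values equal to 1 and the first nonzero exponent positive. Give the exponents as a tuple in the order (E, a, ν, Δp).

M: e_1·(1) + e_2·(0) + e_3·(0) + e_4·(1) = 0
L: e_1·(2) + e_2·(1) + e_3·(2) + e_4·(-1) = 0
T: e_1·(-2) + e_2·(-2) + e_3·(-1) + e_4·(-2) = 0
Solving this homogeneous linear system for the smallest-integer solution (first nonzero entry positive) gives (1, 1, -2, -1).

(1, 1, -2, -1)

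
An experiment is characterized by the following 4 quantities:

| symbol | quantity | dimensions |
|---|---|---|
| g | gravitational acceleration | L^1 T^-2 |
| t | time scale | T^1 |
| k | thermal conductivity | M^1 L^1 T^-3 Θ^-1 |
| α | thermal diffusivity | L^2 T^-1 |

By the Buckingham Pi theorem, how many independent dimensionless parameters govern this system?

There are 4 variables and 4 base dimensions (M, L, T, Θ).
The dimension matrix has rank 3 (less than 4: the dimension vectors are linearly dependent).
Independent dimensionless groups: 4 − 3 = 1.

1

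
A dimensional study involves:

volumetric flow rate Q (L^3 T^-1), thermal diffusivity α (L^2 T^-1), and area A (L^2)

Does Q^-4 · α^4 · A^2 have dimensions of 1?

Sum the exponent of each base dimension across the product:
  M: −4·[Q]_M + 4·[α]_M + 2·[A]_M = −4·(0) + 4·(0) + 2·(0) = 0
  L: −4·[Q]_L + 4·[α]_L + 2·[A]_L = −4·(3) + 4·(2) + 2·(2) = 0
  T: −4·[Q]_T + 4·[α]_T + 2·[A]_T = −4·(-1) + 4·(-1) + 2·(0) = 0
  Θ: −4·[Q]_Θ + 4·[α]_Θ + 2·[A]_Θ = −4·(0) + 4·(0) + 2·(0) = 0
All base exponents vanish — dimensionless.

yes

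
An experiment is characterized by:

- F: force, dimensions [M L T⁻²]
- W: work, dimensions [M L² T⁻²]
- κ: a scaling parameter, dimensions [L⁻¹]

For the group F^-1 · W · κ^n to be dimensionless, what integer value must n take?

Balance the L exponent: (-1)·n from κ, plus −(1) + (2) = 1 from the rest, must sum to zero.
−n + 1 = 0, so n = 1.

1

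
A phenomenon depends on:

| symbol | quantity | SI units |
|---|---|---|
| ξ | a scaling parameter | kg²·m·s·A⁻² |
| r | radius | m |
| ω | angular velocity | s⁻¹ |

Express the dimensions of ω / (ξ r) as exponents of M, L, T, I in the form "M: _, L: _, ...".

Collect each base-dimension exponent across the product:
  M: −(2) − (0) + (0) = -2
  L: −(1) − (1) + (0) = -2
  T: −(1) − (0) + (-1) = -2
  I: −(-2) − (0) + (0) = 2
So the dimensions are [M⁻² L⁻² T⁻² I²].

M: -2, L: -2, T: -2, I: 2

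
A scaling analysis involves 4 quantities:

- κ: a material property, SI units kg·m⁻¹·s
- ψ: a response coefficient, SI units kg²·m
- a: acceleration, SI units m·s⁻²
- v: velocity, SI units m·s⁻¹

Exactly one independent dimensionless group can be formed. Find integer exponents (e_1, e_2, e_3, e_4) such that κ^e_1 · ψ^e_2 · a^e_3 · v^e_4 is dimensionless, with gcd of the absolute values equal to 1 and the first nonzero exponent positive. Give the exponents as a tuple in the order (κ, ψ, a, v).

(2, -1, -1, 4)

M: e_1·(1) + e_2·(2) + e_3·(0) + e_4·(0) = 0
L: e_1·(-1) + e_2·(1) + e_3·(1) + e_4·(1) = 0
T: e_1·(1) + e_2·(0) + e_3·(-2) + e_4·(-1) = 0
Solving this homogeneous linear system for the smallest-integer solution (first nonzero entry positive) gives (2, -1, -1, 4).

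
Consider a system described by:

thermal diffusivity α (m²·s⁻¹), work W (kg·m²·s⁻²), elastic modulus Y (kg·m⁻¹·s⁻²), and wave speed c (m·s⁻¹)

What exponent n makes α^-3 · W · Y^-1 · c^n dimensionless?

3

Balance the L exponent: (1)·n from c, plus −3·(2) + (2) − (-1) = -3 from the rest, must sum to zero.
n − 3 = 0, so n = 3.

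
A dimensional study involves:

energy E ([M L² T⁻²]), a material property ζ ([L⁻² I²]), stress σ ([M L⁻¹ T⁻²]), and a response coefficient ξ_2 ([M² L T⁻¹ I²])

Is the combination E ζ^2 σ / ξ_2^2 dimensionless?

Sum the exponent of each base dimension across the product:
  M: [E]_M + 2·[ζ]_M + [σ]_M − 2·[ξ_2]_M = (1) + 2·(0) + (1) − 2·(2) = -2
  L: [E]_L + 2·[ζ]_L + [σ]_L − 2·[ξ_2]_L = (2) + 2·(-2) + (-1) − 2·(1) = -5
  T: [E]_T + 2·[ζ]_T + [σ]_T − 2·[ξ_2]_T = (-2) + 2·(0) + (-2) − 2·(-1) = -2
  I: [E]_I + 2·[ζ]_I + [σ]_I − 2·[ξ_2]_I = (0) + 2·(2) + (0) − 2·(2) = 0
Net dimensions [M⁻² L⁻⁵ T⁻²] ≠ [1] — not dimensionless.

no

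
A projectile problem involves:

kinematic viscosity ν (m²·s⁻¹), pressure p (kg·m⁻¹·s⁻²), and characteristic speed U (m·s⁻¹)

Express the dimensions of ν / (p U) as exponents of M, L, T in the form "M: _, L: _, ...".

M: -1, L: 2, T: 2

Collect each base-dimension exponent across the product:
  M: (0) − (1) − (0) = -1
  L: (2) − (-1) − (1) = 2
  T: (-1) − (-2) − (-1) = 2
So the dimensions are [M⁻¹ L² T²].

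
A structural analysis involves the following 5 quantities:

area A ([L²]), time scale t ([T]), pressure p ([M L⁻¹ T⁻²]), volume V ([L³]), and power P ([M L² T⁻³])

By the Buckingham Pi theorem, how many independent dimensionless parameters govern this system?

There are 5 variables and 3 base dimensions (M, L, T).
The dimension matrix has rank 3.
Independent dimensionless groups: 5 − 3 = 2.

2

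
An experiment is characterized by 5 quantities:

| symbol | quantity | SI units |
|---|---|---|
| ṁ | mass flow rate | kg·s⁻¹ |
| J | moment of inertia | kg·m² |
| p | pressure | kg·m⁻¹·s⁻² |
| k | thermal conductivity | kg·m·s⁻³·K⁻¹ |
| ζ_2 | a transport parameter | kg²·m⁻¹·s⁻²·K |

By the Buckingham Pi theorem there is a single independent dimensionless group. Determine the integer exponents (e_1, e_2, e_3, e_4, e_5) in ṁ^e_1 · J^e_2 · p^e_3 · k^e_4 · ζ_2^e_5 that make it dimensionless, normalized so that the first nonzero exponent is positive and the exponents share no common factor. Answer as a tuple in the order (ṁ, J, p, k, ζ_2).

M: e_1·(1) + e_2·(1) + e_3·(1) + e_4·(1) + e_5·(2) = 0
L: e_1·(0) + e_2·(2) + e_3·(-1) + e_4·(1) + e_5·(-1) = 0
T: e_1·(-1) + e_2·(0) + e_3·(-2) + e_4·(-3) + e_5·(-2) = 0
Θ: e_1·(0) + e_2·(0) + e_3·(0) + e_4·(-1) + e_5·(1) = 0
Solving this homogeneous linear system for the smallest-integer solution (first nonzero entry positive) gives (3, -2, -4, 1, 1).

(3, -2, -4, 1, 1)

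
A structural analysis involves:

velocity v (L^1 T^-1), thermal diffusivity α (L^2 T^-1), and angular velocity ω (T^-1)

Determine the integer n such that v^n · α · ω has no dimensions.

-2

Balance the L exponent: (1)·n from v, plus (2) + (0) = 2 from the rest, must sum to zero.
n + 2 = 0, so n = -2.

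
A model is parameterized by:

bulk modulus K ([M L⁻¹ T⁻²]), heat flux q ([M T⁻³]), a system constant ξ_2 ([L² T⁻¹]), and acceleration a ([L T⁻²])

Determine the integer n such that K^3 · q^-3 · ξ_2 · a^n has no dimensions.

Balance the L exponent: (1)·n from a, plus 3·(-1) − 3·(0) + (2) = -1 from the rest, must sum to zero.
n − 1 = 0, so n = 1.

1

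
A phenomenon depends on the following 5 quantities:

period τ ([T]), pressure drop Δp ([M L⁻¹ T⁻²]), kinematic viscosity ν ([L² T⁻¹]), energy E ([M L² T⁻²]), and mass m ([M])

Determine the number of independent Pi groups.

2

There are 5 variables and 3 base dimensions (M, L, T).
The dimension matrix has rank 3.
Independent dimensionless groups: 5 − 3 = 2.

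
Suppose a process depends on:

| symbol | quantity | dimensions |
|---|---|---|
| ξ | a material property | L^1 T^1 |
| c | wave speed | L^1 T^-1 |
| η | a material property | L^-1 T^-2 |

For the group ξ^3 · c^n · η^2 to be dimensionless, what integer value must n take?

Balance the L exponent: (1)·n from c, plus 3·(1) + 2·(-1) = 1 from the rest, must sum to zero.
n + 1 = 0, so n = -1.

-1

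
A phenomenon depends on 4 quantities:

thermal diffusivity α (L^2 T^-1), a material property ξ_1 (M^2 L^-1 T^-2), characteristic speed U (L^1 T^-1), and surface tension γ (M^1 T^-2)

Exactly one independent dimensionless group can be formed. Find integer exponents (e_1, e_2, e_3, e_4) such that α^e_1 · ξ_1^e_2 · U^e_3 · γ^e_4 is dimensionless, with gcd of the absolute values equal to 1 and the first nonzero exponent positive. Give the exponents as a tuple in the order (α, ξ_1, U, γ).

M: e_1·(0) + e_2·(2) + e_3·(0) + e_4·(1) = 0
L: e_1·(2) + e_2·(-1) + e_3·(1) + e_4·(0) = 0
T: e_1·(-1) + e_2·(-2) + e_3·(-1) + e_4·(-2) = 0
Solving this homogeneous linear system for the smallest-integer solution (first nonzero entry positive) gives (1, -1, -3, 2).

(1, -1, -3, 2)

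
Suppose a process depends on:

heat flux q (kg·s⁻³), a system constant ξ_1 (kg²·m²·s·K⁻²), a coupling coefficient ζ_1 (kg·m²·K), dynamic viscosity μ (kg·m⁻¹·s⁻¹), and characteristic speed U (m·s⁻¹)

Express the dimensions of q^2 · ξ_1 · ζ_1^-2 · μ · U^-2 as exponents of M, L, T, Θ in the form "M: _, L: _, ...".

M: 3, L: -5, T: -4, Θ: -4

Collect each base-dimension exponent across the product:
  M: 2·(1) + (2) − 2·(1) + (1) − 2·(0) = 3
  L: 2·(0) + (2) − 2·(2) + (-1) − 2·(1) = -5
  T: 2·(-3) + (1) − 2·(0) + (-1) − 2·(-1) = -4
  Θ: 2·(0) + (-2) − 2·(1) + (0) − 2·(0) = -4
So the dimensions are [M³ L⁻⁵ T⁻⁴ Θ⁻⁴].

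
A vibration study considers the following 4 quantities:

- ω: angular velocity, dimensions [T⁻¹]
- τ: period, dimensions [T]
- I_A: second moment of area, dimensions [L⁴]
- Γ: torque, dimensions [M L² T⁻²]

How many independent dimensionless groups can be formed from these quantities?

There are 4 variables and 3 base dimensions (M, L, T).
The dimension matrix has rank 3.
Independent dimensionless groups: 4 − 3 = 1.

1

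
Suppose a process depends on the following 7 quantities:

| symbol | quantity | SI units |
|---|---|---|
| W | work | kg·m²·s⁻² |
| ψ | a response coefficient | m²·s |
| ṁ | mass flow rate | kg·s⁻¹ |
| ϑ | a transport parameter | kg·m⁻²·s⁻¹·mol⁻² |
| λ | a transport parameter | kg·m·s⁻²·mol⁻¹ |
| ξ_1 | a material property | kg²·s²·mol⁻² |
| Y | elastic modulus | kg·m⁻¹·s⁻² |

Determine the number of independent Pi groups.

There are 7 variables and 4 base dimensions (M, L, T, N).
The dimension matrix has rank 4.
Independent dimensionless groups: 7 − 4 = 3.

3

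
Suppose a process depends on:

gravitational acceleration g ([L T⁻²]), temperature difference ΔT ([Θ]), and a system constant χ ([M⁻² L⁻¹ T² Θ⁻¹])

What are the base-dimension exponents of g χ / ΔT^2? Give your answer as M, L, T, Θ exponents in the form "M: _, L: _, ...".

M: -2, L: 0, T: 0, Θ: -3

Collect each base-dimension exponent across the product:
  M: (0) − 2·(0) + (-2) = -2
  L: (1) − 2·(0) + (-1) = 0
  T: (-2) − 2·(0) + (2) = 0
  Θ: (0) − 2·(1) + (-1) = -3
So the dimensions are [M⁻² Θ⁻³].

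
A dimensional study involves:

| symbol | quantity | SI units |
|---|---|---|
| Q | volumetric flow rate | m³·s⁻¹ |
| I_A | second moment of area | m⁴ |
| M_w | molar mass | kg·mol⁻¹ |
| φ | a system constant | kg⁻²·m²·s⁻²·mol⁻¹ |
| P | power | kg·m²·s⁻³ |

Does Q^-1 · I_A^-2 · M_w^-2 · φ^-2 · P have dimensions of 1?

Sum the exponent of each base dimension across the product:
  M: −[Q]_M − 2·[I_A]_M − 2·[M_w]_M − 2·[φ]_M + [P]_M = −(0) − 2·(0) − 2·(1) − 2·(-2) + (1) = 3
  L: −[Q]_L − 2·[I_A]_L − 2·[M_w]_L − 2·[φ]_L + [P]_L = −(3) − 2·(4) − 2·(0) − 2·(2) + (2) = -13
  T: −[Q]_T − 2·[I_A]_T − 2·[M_w]_T − 2·[φ]_T + [P]_T = −(-1) − 2·(0) − 2·(0) − 2·(-2) + (-3) = 2
  N: −[Q]_N − 2·[I_A]_N − 2·[M_w]_N − 2·[φ]_N + [P]_N = −(0) − 2·(0) − 2·(-1) − 2·(-1) + (0) = 4
Net dimensions [M³ L⁻¹³ T² N⁴] ≠ [1] — not dimensionless.

no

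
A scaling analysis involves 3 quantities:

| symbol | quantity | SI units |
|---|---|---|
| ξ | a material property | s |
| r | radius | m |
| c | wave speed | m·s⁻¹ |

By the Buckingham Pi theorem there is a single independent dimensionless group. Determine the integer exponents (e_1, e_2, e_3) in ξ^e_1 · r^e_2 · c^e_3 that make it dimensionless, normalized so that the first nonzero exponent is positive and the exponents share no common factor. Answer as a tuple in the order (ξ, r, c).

(1, -1, 1)

L: e_1·(0) + e_2·(1) + e_3·(1) = 0
T: e_1·(1) + e_2·(0) + e_3·(-1) = 0
Solving this homogeneous linear system for the smallest-integer solution (first nonzero entry positive) gives (1, -1, 1).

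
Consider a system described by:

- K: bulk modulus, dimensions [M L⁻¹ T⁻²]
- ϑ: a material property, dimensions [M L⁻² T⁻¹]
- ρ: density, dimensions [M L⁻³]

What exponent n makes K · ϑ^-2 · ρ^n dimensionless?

1

Balance the M exponent: (1)·n from ρ, plus (1) − 2·(1) = -1 from the rest, must sum to zero.
n − 1 = 0, so n = 1.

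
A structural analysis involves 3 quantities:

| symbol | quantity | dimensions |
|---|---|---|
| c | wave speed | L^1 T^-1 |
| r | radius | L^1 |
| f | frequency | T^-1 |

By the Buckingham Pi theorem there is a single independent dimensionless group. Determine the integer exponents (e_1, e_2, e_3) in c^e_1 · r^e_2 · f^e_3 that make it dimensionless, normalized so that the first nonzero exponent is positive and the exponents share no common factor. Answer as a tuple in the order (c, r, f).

L: e_1·(1) + e_2·(1) + e_3·(0) = 0
T: e_1·(-1) + e_2·(0) + e_3·(-1) = 0
Solving this homogeneous linear system for the smallest-integer solution (first nonzero entry positive) gives (1, -1, -1).

(1, -1, -1)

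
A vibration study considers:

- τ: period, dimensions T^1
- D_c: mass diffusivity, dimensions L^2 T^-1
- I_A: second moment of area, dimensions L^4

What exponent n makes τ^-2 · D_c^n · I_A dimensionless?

-2

Balance the L exponent: (2)·n from D_c, plus −2·(0) + (4) = 4 from the rest, must sum to zero.
2n + 4 = 0, so n = -2.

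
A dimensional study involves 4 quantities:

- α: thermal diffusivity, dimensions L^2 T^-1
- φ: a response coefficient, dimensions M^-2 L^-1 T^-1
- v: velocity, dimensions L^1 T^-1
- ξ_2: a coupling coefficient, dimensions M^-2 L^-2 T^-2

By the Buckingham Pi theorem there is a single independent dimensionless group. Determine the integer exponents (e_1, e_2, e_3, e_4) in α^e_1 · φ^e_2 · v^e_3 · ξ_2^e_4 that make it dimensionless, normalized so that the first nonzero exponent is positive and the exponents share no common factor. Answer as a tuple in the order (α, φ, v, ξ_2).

M: e_1·(0) + e_2·(-2) + e_3·(0) + e_4·(-2) = 0
L: e_1·(2) + e_2·(-1) + e_3·(1) + e_4·(-2) = 0
T: e_1·(-1) + e_2·(-1) + e_3·(-1) + e_4·(-2) = 0
Solving this homogeneous linear system for the smallest-integer solution (first nonzero entry positive) gives (2, -1, -3, 1).

(2, -1, -3, 1)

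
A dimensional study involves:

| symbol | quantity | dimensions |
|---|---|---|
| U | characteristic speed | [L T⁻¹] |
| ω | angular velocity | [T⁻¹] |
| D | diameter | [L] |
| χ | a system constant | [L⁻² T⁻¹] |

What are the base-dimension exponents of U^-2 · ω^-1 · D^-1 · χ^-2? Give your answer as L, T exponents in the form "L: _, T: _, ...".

Collect each base-dimension exponent across the product:
  L: −2·(1) − (0) − (1) − 2·(-2) = 1
  T: −2·(-1) − (-1) − (0) − 2·(-1) = 5
So the dimensions are [L T⁵].

L: 1, T: 5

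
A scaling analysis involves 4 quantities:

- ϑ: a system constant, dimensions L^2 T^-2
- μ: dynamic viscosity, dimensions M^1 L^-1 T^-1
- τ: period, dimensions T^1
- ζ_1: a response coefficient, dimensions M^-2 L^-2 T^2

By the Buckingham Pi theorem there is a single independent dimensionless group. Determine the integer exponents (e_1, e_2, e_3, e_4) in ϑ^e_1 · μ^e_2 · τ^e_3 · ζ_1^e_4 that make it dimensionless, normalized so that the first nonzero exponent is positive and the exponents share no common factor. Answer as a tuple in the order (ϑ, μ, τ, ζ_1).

M: e_1·(0) + e_2·(1) + e_3·(0) + e_4·(-2) = 0
L: e_1·(2) + e_2·(-1) + e_3·(0) + e_4·(-2) = 0
T: e_1·(-2) + e_2·(-1) + e_3·(1) + e_4·(2) = 0
Solving this homogeneous linear system for the smallest-integer solution (first nonzero entry positive) gives (2, 2, 4, 1).

(2, 2, 4, 1)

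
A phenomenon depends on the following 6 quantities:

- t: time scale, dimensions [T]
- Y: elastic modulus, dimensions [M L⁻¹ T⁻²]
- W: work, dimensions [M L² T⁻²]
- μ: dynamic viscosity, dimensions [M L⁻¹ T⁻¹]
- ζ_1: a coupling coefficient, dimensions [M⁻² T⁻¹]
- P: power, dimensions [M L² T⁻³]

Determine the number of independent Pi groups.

3

There are 6 variables and 3 base dimensions (M, L, T).
The dimension matrix has rank 3.
Independent dimensionless groups: 6 − 3 = 3.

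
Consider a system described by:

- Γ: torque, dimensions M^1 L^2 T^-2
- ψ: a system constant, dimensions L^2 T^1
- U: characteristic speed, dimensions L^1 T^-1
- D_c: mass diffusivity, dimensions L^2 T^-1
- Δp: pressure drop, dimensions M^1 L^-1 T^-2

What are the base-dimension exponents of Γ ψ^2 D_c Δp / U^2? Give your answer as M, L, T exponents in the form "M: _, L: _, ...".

Collect each base-dimension exponent across the product:
  M: (1) + 2·(0) − 2·(0) + (0) + (1) = 2
  L: (2) + 2·(2) − 2·(1) + (2) + (-1) = 5
  T: (-2) + 2·(1) − 2·(-1) + (-1) + (-2) = -1
So the dimensions are [M² L⁵ T⁻¹].

M: 2, L: 5, T: -1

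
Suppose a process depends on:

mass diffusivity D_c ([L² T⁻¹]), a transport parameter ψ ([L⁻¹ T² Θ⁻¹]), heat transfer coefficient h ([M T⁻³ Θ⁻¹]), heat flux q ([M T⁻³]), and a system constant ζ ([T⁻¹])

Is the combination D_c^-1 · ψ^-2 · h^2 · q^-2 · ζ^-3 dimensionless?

yes

Sum the exponent of each base dimension across the product:
  M: −[D_c]_M − 2·[ψ]_M + 2·[h]_M − 2·[q]_M − 3·[ζ]_M = −(0) − 2·(0) + 2·(1) − 2·(1) − 3·(0) = 0
  L: −[D_c]_L − 2·[ψ]_L + 2·[h]_L − 2·[q]_L − 3·[ζ]_L = −(2) − 2·(-1) + 2·(0) − 2·(0) − 3·(0) = 0
  T: −[D_c]_T − 2·[ψ]_T + 2·[h]_T − 2·[q]_T − 3·[ζ]_T = −(-1) − 2·(2) + 2·(-3) − 2·(-3) − 3·(-1) = 0
  Θ: −[D_c]_Θ − 2·[ψ]_Θ + 2·[h]_Θ − 2·[q]_Θ − 3·[ζ]_Θ = −(0) − 2·(-1) + 2·(-1) − 2·(0) − 3·(0) = 0
All base exponents vanish — dimensionless.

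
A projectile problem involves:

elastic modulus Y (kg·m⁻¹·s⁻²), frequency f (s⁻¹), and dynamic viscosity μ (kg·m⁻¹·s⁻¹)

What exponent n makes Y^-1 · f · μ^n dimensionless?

Balance the M exponent: (1)·n from μ, plus −(1) + (0) = -1 from the rest, must sum to zero.
n − 1 = 0, so n = 1.

1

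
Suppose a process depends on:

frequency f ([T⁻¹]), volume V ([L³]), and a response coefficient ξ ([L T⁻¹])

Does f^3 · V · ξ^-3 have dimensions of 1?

yes

Sum the exponent of each base dimension across the product:
  L: 3·[f]_L + [V]_L − 3·[ξ]_L = 3·(0) + (3) − 3·(1) = 0
  T: 3·[f]_T + [V]_T − 3·[ξ]_T = 3·(-1) + (0) − 3·(-1) = 0
All base exponents vanish — dimensionless.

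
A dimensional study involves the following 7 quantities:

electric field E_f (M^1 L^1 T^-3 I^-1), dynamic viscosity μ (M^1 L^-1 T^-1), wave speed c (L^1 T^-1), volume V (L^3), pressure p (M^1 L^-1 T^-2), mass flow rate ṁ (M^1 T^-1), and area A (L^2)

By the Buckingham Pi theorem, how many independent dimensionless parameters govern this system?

There are 7 variables and 4 base dimensions (M, L, T, I).
The dimension matrix has rank 4.
Independent dimensionless groups: 7 − 4 = 3.

3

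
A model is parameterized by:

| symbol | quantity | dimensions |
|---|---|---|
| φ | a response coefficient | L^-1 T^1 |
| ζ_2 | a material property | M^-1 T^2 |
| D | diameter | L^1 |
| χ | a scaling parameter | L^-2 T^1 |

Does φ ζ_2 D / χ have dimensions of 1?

Sum the exponent of each base dimension across the product:
  M: [φ]_M + [ζ_2]_M + [D]_M − [χ]_M = (0) + (-1) + (0) − (0) = -1
  L: [φ]_L + [ζ_2]_L + [D]_L − [χ]_L = (-1) + (0) + (1) − (-2) = 2
  T: [φ]_T + [ζ_2]_T + [D]_T − [χ]_T = (1) + (2) + (0) − (1) = 2
Net dimensions [M⁻¹ L² T²] ≠ [1] — not dimensionless.

no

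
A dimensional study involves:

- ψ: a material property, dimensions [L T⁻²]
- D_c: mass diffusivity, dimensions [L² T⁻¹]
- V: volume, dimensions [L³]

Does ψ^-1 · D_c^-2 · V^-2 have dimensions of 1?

Sum the exponent of each base dimension across the product:
  L: −[ψ]_L − 2·[D_c]_L − 2·[V]_L = −(1) − 2·(2) − 2·(3) = -11
  T: −[ψ]_T − 2·[D_c]_T − 2·[V]_T = −(-2) − 2·(-1) − 2·(0) = 4
Net dimensions [L⁻¹¹ T⁴] ≠ [1] — not dimensionless.

no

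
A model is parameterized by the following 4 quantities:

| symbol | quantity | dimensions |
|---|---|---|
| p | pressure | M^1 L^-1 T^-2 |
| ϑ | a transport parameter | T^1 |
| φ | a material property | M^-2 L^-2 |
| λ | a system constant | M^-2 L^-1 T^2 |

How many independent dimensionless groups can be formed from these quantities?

There are 4 variables and 3 base dimensions (M, L, T).
The dimension matrix has rank 3.
Independent dimensionless groups: 4 − 3 = 1.

1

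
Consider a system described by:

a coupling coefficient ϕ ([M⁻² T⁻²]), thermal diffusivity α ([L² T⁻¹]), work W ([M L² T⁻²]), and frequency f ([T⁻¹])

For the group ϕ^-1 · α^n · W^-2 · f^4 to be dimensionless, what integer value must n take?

2

Balance the L exponent: (2)·n from α, plus −(0) − 2·(2) + 4·(0) = -4 from the rest, must sum to zero.
2n − 4 = 0, so n = 2.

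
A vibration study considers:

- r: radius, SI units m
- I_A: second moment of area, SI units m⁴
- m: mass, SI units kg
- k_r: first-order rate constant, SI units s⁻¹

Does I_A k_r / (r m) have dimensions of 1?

Sum the exponent of each base dimension across the product:
  M: −[r]_M + [I_A]_M − [m]_M + [k_r]_M = −(0) + (0) − (1) + (0) = -1
  L: −[r]_L + [I_A]_L − [m]_L + [k_r]_L = −(1) + (4) − (0) + (0) = 3
  T: −[r]_T + [I_A]_T − [m]_T + [k_r]_T = −(0) + (0) − (0) + (-1) = -1
Net dimensions [M⁻¹ L³ T⁻¹] ≠ [1] — not dimensionless.

no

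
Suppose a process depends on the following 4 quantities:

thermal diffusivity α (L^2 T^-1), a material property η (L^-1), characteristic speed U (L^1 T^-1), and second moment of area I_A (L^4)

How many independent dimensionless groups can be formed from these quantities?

2

There are 4 variables and 2 base dimensions (L, T).
The dimension matrix has rank 2.
Independent dimensionless groups: 4 − 2 = 2.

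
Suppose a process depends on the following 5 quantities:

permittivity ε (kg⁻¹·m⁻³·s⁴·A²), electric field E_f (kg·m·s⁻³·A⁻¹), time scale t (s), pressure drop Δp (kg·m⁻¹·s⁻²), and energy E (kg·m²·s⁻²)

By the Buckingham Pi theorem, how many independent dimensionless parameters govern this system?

There are 5 variables and 4 base dimensions (M, L, T, I).
The dimension matrix has rank 4.
Independent dimensionless groups: 5 − 4 = 1.

1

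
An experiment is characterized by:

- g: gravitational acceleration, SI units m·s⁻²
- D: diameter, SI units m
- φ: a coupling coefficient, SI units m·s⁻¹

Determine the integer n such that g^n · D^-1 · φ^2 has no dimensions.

Balance the L exponent: (1)·n from g, plus −(1) + 2·(1) = 1 from the rest, must sum to zero.
n + 1 = 0, so n = -1.

-1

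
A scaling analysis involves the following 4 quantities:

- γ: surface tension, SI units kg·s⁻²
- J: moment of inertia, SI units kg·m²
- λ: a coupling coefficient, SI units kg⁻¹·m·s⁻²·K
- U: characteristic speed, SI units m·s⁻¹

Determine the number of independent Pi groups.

0

There are 4 variables and 4 base dimensions (M, L, T, Θ).
The dimension matrix has rank 4.
Independent dimensionless groups: 4 − 4 = 0.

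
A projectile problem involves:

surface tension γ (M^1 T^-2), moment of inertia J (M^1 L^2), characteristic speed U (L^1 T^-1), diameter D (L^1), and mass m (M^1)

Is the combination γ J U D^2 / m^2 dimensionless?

no

Sum the exponent of each base dimension across the product:
  M: [γ]_M + [J]_M + [U]_M + 2·[D]_M − 2·[m]_M = (1) + (1) + (0) + 2·(0) − 2·(1) = 0
  L: [γ]_L + [J]_L + [U]_L + 2·[D]_L − 2·[m]_L = (0) + (2) + (1) + 2·(1) − 2·(0) = 5
  T: [γ]_T + [J]_T + [U]_T + 2·[D]_T − 2·[m]_T = (-2) + (0) + (-1) + 2·(0) − 2·(0) = -3
Net dimensions [L⁵ T⁻³] ≠ [1] — not dimensionless.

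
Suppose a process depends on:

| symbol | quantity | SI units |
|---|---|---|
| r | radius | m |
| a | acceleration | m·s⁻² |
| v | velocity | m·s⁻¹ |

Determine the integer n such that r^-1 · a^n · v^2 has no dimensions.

-1

Balance the L exponent: (1)·n from a, plus −(1) + 2·(1) = 1 from the rest, must sum to zero.
n + 1 = 0, so n = -1.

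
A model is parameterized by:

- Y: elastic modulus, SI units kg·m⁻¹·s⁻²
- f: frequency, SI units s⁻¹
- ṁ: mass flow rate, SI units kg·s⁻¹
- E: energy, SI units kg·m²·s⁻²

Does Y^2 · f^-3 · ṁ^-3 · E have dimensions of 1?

yes

Sum the exponent of each base dimension across the product:
  M: 2·[Y]_M − 3·[f]_M − 3·[ṁ]_M + [E]_M = 2·(1) − 3·(0) − 3·(1) + (1) = 0
  L: 2·[Y]_L − 3·[f]_L − 3·[ṁ]_L + [E]_L = 2·(-1) − 3·(0) − 3·(0) + (2) = 0
  T: 2·[Y]_T − 3·[f]_T − 3·[ṁ]_T + [E]_T = 2·(-2) − 3·(-1) − 3·(-1) + (-2) = 0
  Θ: 2·[Y]_Θ − 3·[f]_Θ − 3·[ṁ]_Θ + [E]_Θ = 2·(0) − 3·(0) − 3·(0) + (0) = 0
All base exponents vanish — dimensionless.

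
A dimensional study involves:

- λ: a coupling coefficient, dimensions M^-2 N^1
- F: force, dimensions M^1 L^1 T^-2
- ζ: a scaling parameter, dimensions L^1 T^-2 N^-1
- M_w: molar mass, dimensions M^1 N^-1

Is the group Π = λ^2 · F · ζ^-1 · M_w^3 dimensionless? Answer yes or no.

yes

Sum the exponent of each base dimension across the product:
  M: 2·[λ]_M + [F]_M − [ζ]_M + 3·[M_w]_M = 2·(-2) + (1) − (0) + 3·(1) = 0
  L: 2·[λ]_L + [F]_L − [ζ]_L + 3·[M_w]_L = 2·(0) + (1) − (1) + 3·(0) = 0
  T: 2·[λ]_T + [F]_T − [ζ]_T + 3·[M_w]_T = 2·(0) + (-2) − (-2) + 3·(0) = 0
  N: 2·[λ]_N + [F]_N − [ζ]_N + 3·[M_w]_N = 2·(1) + (0) − (-1) + 3·(-1) = 0
All base exponents vanish — dimensionless.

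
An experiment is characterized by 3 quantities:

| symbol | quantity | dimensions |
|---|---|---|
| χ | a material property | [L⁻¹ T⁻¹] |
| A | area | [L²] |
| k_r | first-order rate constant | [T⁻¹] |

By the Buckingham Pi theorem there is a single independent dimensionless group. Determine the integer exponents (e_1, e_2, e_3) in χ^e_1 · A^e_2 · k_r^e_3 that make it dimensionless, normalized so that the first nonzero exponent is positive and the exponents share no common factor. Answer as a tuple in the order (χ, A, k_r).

(2, 1, -2)

L: e_1·(-1) + e_2·(2) + e_3·(0) = 0
T: e_1·(-1) + e_2·(0) + e_3·(-1) = 0
Solving this homogeneous linear system for the smallest-integer solution (first nonzero entry positive) gives (2, 1, -2).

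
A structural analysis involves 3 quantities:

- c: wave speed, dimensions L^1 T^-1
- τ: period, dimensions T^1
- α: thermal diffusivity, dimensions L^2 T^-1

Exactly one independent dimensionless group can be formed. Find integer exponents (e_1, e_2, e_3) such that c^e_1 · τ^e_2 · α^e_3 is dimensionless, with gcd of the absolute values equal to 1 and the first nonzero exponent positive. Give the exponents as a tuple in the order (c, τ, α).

(2, 1, -1)

L: e_1·(1) + e_2·(0) + e_3·(2) = 0
T: e_1·(-1) + e_2·(1) + e_3·(-1) = 0
Solving this homogeneous linear system for the smallest-integer solution (first nonzero entry positive) gives (2, 1, -1).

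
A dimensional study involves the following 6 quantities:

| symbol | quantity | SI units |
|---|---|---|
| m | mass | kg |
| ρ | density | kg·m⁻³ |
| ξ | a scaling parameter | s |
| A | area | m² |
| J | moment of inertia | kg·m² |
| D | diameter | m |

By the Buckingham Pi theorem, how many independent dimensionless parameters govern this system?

3

There are 6 variables and 3 base dimensions (M, L, T).
The dimension matrix has rank 3.
Independent dimensionless groups: 6 − 3 = 3.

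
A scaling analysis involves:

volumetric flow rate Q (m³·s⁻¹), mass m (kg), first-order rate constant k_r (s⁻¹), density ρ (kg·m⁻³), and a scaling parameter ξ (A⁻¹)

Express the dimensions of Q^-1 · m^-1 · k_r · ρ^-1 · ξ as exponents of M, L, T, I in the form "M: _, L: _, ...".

M: -2, L: 0, T: 0, I: -1

Collect each base-dimension exponent across the product:
  M: −(0) − (1) + (0) − (1) + (0) = -2
  L: −(3) − (0) + (0) − (-3) + (0) = 0
  T: −(-1) − (0) + (-1) − (0) + (0) = 0
  I: −(0) − (0) + (0) − (0) + (-1) = -1
So the dimensions are [M⁻² I⁻¹].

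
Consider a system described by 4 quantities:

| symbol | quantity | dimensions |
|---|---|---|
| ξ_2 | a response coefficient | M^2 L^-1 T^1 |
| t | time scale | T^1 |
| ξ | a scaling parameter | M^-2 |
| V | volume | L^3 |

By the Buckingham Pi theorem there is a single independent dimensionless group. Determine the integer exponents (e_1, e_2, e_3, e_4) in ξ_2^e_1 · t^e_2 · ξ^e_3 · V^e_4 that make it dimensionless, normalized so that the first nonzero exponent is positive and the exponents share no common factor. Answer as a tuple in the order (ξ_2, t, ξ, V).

(3, -3, 3, 1)

M: e_1·(2) + e_2·(0) + e_3·(-2) + e_4·(0) = 0
L: e_1·(-1) + e_2·(0) + e_3·(0) + e_4·(3) = 0
T: e_1·(1) + e_2·(1) + e_3·(0) + e_4·(0) = 0
Solving this homogeneous linear system for the smallest-integer solution (first nonzero entry positive) gives (3, -3, 3, 1).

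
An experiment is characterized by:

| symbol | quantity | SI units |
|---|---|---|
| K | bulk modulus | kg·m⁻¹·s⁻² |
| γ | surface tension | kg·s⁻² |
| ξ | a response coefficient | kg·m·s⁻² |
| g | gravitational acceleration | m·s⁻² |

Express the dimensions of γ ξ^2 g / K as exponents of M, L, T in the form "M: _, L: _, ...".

M: 2, L: 4, T: -6

Collect each base-dimension exponent across the product:
  M: −(1) + (1) + 2·(1) + (0) = 2
  L: −(-1) + (0) + 2·(1) + (1) = 4
  T: −(-2) + (-2) + 2·(-2) + (-2) = -6
So the dimensions are [M² L⁴ T⁻⁶].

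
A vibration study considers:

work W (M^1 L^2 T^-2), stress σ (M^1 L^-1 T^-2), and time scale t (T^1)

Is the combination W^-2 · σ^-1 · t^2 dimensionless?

no

Sum the exponent of each base dimension across the product:
  M: −2·[W]_M − [σ]_M + 2·[t]_M = −2·(1) − (1) + 2·(0) = -3
  L: −2·[W]_L − [σ]_L + 2·[t]_L = −2·(2) − (-1) + 2·(0) = -3
  T: −2·[W]_T − [σ]_T + 2·[t]_T = −2·(-2) − (-2) + 2·(1) = 8
Net dimensions [M⁻³ L⁻³ T⁸] ≠ [1] — not dimensionless.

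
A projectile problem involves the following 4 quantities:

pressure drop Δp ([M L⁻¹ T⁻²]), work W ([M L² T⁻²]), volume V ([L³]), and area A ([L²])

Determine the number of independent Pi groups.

2

There are 4 variables and 3 base dimensions (M, L, T).
The dimension matrix has rank 2 (less than 3: the dimension vectors are linearly dependent).
Independent dimensionless groups: 4 − 2 = 2.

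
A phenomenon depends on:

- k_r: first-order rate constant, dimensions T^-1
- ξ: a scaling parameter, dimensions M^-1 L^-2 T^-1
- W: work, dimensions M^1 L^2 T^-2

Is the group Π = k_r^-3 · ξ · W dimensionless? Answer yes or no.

yes

Sum the exponent of each base dimension across the product:
  M: −3·[k_r]_M + [ξ]_M + [W]_M = −3·(0) + (-1) + (1) = 0
  L: −3·[k_r]_L + [ξ]_L + [W]_L = −3·(0) + (-2) + (2) = 0
  T: −3·[k_r]_T + [ξ]_T + [W]_T = −3·(-1) + (-1) + (-2) = 0
All base exponents vanish — dimensionless.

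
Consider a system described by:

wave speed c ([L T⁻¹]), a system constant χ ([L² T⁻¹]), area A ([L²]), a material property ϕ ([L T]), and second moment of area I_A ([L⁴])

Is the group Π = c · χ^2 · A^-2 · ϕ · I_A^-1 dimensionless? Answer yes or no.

Sum the exponent of each base dimension across the product:
  L: [c]_L + 2·[χ]_L − 2·[A]_L + [ϕ]_L − [I_A]_L = (1) + 2·(2) − 2·(2) + (1) − (4) = -2
  T: [c]_T + 2·[χ]_T − 2·[A]_T + [ϕ]_T − [I_A]_T = (-1) + 2·(-1) − 2·(0) + (1) − (0) = -2
Net dimensions [L⁻² T⁻²] ≠ [1] — not dimensionless.

no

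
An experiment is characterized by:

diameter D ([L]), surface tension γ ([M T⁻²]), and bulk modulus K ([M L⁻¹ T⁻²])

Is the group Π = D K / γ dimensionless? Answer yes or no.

yes

Sum the exponent of each base dimension across the product:
  M: [D]_M − [γ]_M + [K]_M = (0) − (1) + (1) = 0
  L: [D]_L − [γ]_L + [K]_L = (1) − (0) + (-1) = 0
  T: [D]_T − [γ]_T + [K]_T = (0) − (-2) + (-2) = 0
All base exponents vanish — dimensionless.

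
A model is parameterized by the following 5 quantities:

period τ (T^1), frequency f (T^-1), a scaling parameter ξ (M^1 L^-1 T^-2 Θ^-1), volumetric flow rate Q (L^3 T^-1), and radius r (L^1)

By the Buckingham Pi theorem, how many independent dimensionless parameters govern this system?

2

There are 5 variables and 4 base dimensions (M, L, T, Θ).
The dimension matrix has rank 3 (less than 4: the dimension vectors are linearly dependent).
Independent dimensionless groups: 5 − 3 = 2.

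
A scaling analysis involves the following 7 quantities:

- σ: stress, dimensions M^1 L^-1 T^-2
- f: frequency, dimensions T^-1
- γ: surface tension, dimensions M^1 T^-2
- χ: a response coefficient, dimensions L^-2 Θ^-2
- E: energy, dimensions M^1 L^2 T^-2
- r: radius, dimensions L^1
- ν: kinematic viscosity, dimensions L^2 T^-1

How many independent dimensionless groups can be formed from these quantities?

3

There are 7 variables and 4 base dimensions (M, L, T, Θ).
The dimension matrix has rank 4.
Independent dimensionless groups: 7 − 4 = 3.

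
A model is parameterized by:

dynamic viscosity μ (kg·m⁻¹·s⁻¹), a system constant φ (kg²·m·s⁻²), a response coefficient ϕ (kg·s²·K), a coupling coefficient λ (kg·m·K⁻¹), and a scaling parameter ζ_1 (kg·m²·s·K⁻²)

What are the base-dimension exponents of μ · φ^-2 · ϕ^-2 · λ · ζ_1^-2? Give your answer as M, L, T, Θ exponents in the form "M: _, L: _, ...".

Collect each base-dimension exponent across the product:
  M: (1) − 2·(2) − 2·(1) + (1) − 2·(1) = -6
  L: (-1) − 2·(1) − 2·(0) + (1) − 2·(2) = -6
  T: (-1) − 2·(-2) − 2·(2) + (0) − 2·(1) = -3
  Θ: (0) − 2·(0) − 2·(1) + (-1) − 2·(-2) = 1
So the dimensions are [M⁻⁶ L⁻⁶ T⁻³ Θ].

M: -6, L: -6, T: -3, Θ: 1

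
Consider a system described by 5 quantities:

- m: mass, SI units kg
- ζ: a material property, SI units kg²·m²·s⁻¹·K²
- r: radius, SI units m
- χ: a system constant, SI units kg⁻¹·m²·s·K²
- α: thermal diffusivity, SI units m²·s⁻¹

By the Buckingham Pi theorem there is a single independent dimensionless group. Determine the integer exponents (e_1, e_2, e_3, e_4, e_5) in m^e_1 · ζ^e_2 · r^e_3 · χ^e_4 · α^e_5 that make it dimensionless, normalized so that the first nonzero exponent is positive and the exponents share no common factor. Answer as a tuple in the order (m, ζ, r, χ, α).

(3, -1, -4, 1, 2)

M: e_1·(1) + e_2·(2) + e_3·(0) + e_4·(-1) + e_5·(0) = 0
L: e_1·(0) + e_2·(2) + e_3·(1) + e_4·(2) + e_5·(2) = 0
T: e_1·(0) + e_2·(-1) + e_3·(0) + e_4·(1) + e_5·(-1) = 0
Θ: e_1·(0) + e_2·(2) + e_3·(0) + e_4·(2) + e_5·(0) = 0
Solving this homogeneous linear system for the smallest-integer solution (first nonzero entry positive) gives (3, -1, -4, 1, 2).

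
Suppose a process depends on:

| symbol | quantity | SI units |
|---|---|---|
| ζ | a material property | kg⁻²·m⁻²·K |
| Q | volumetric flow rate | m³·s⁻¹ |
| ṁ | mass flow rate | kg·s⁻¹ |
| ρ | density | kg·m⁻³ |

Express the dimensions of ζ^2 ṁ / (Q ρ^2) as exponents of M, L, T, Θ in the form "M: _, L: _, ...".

Collect each base-dimension exponent across the product:
  M: 2·(-2) − (0) + (1) − 2·(1) = -5
  L: 2·(-2) − (3) + (0) − 2·(-3) = -1
  T: 2·(0) − (-1) + (-1) − 2·(0) = 0
  Θ: 2·(1) − (0) + (0) − 2·(0) = 2
So the dimensions are [M⁻⁵ L⁻¹ Θ²].

M: -5, L: -1, T: 0, Θ: 2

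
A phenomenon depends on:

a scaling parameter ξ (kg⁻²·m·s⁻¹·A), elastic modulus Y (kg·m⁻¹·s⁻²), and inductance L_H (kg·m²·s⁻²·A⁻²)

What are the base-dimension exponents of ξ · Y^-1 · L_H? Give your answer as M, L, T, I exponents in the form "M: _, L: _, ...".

Collect each base-dimension exponent across the product:
  M: (-2) − (1) + (1) = -2
  L: (1) − (-1) + (2) = 4
  T: (-1) − (-2) + (-2) = -1
  I: (1) − (0) + (-2) = -1
So the dimensions are [M⁻² L⁴ T⁻¹ I⁻¹].

M: -2, L: 4, T: -1, I: -1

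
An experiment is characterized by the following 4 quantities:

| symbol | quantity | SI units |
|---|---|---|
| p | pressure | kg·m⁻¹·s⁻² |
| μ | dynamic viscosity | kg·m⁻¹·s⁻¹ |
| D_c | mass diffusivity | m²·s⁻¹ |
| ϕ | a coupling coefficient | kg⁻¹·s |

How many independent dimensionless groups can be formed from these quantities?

There are 4 variables and 3 base dimensions (M, L, T).
The dimension matrix has rank 3.
Independent dimensionless groups: 4 − 3 = 1.

1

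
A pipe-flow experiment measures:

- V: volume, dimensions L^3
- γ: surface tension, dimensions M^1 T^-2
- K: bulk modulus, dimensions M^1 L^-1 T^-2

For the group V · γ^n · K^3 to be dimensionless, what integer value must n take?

Balance the M exponent: (1)·n from γ, plus (0) + 3·(1) = 3 from the rest, must sum to zero.
n + 3 = 0, so n = -3.

-3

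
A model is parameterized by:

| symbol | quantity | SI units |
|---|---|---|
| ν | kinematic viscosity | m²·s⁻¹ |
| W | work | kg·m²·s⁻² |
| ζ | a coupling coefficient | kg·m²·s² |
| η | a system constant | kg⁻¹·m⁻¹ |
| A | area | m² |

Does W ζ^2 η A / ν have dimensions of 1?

no

Sum the exponent of each base dimension across the product:
  M: −[ν]_M + [W]_M + 2·[ζ]_M + [η]_M + [A]_M = −(0) + (1) + 2·(1) + (-1) + (0) = 2
  L: −[ν]_L + [W]_L + 2·[ζ]_L + [η]_L + [A]_L = −(2) + (2) + 2·(2) + (-1) + (2) = 5
  T: −[ν]_T + [W]_T + 2·[ζ]_T + [η]_T + [A]_T = −(-1) + (-2) + 2·(2) + (0) + (0) = 3
Net dimensions [M² L⁵ T³] ≠ [1] — not dimensionless.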